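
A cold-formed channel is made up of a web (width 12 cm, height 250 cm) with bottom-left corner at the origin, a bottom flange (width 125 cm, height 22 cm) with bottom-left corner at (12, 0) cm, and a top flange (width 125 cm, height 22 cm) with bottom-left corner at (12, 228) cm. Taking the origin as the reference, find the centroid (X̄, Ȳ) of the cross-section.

Part | A | x̄ᵢ | ȳᵢ | A·x̄ᵢ | A·ȳᵢ
web | 3000.00 | 6.00 | 125.00 | 18000.00 | 375000.00
bottom flange | 2750.00 | 74.50 | 11.00 | 204875.00 | 30250.00
top flange | 2750.00 | 74.50 | 239.00 | 204875.00 | 657250.00
Σ | 8500.00 |  |  | 427750.00 | 1062500.00
X̄ = 427750.00 / 8500.00 = 50.32 cm
Ȳ = 1062500.00 / 8500.00 = 125.00 cm

X̄ = 50.32 cm, Ȳ = 125.00 cm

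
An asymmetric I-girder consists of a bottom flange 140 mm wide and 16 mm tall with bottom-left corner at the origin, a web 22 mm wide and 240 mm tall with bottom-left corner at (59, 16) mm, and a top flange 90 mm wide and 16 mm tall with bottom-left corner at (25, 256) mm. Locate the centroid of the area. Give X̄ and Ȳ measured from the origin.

X̄ = 70.00 mm, Ȳ = 124.57 mm

Part | A | x̄ᵢ | ȳᵢ | A·x̄ᵢ | A·ȳᵢ
bottom flange | 2240.00 | 70.00 | 8.00 | 156800.00 | 17920.00
web | 5280.00 | 70.00 | 136.00 | 369600.00 | 718080.00
top flange | 1440.00 | 70.00 | 264.00 | 100800.00 | 380160.00
Σ | 8960.00 |  |  | 627200.00 | 1116160.00
X̄ = 627200.00 / 8960.00 = 70.00 mm
Ȳ = 1116160.00 / 8960.00 = 124.57 mm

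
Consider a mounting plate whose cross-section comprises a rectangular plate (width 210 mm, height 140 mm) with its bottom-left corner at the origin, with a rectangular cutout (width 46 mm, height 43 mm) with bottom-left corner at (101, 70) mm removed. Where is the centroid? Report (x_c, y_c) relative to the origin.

plate: A = 210 × 140 = 29400.00, centroid at (105.00, 70.00).
hole: A = −(46 × 43) = -1978.00, centroid at (124.00, 91.50).
ΣA = 27422.00 mm², ΣAx_c = 2841728.00 mm³, ΣAy_c = 1877013.00 mm³.
x_c = 2841728.00/27422.00 = 103.63 mm; y_c = 1877013.00/27422.00 = 68.45 mm.

x_c = 103.63 mm, y_c = 68.45 mm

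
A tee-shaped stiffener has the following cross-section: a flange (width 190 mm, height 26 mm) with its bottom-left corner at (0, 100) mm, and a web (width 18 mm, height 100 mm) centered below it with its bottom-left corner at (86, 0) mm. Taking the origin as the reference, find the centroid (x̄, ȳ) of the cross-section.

x̄ = 95.00 mm, ȳ = 96.18 mm

Part | A | x̄ᵢ | ȳᵢ | A·x̄ᵢ | A·ȳᵢ
web | 1800.00 | 95.00 | 50.00 | 171000.00 | 90000.00
flange | 4940.00 | 95.00 | 113.00 | 469300.00 | 558220.00
Σ | 6740.00 |  |  | 640300.00 | 648220.00
x̄ = 640300.00 / 6740.00 = 95.00 mm
ȳ = 648220.00 / 6740.00 = 96.18 mm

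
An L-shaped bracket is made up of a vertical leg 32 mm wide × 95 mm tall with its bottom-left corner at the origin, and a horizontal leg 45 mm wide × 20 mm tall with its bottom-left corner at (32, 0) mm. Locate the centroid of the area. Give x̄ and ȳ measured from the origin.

x̄ = 24.79 mm, ȳ = 38.93 mm

vertical leg: A = 32 × 95 = 3040.00, centroid at (16.00, 47.50).
horizontal leg: A = 45 × 20 = 900.00, centroid at (54.50, 10.00).
ΣA = 3940.00 mm², ΣAx̄ = 97690.00 mm³, ΣAȳ = 153400.00 mm³.
x̄ = 97690.00/3940.00 = 24.79 mm; ȳ = 153400.00/3940.00 = 38.93 mm.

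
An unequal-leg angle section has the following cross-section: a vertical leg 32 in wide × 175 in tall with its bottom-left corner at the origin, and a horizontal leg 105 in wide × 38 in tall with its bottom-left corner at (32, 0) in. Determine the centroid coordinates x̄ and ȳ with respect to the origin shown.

vertical leg: A = 32 × 175 = 5600.00, centroid at (16.00, 87.50).
horizontal leg: A = 105 × 38 = 3990.00, centroid at (84.50, 19.00).
ΣA = 9590.00 in², ΣAx̄ = 426755.00 in³, ΣAȳ = 565810.00 in³.
x̄ = 426755.00/9590.00 = 44.50 in; ȳ = 565810.00/9590.00 = 59.00 in.

x̄ = 44.50 in, ȳ = 59.00 in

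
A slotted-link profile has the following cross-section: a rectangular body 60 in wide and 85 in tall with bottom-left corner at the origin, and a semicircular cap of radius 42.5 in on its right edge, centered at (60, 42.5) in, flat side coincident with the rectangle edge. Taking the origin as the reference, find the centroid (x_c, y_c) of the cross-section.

x_c = 47.17 in, y_c = 42.50 in

rectangular body: A = 60 × 85 = 5100.00, centroid at (30.00, 42.50).
semicircular end: A = ½π·42.5² = 2837.25, centroid at (78.04, 42.50).
ΣA = 7937.25 in²
ΣAx_c = (5100.00)(30.00) + (2837.25)(78.04) = 374412.14 in³
ΣAy_c = (5100.00)(42.50) + (2837.25)(42.50) = 337333.16 in³
x_c = 374412.14 / 7937.25 = 47.17 in
y_c = 337333.16 / 7937.25 = 42.50 in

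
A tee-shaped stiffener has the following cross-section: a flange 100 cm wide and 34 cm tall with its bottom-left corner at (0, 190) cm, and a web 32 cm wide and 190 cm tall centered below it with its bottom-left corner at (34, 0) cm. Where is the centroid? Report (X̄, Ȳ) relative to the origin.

X̄ = 50.00 cm, Ȳ = 135.17 cm

web: A = 32 × 190 = 6080.00, centroid at (50.00, 95.00).
flange: A = 100 × 34 = 3400.00, centroid at (50.00, 207.00).
ΣA = 9480.00 cm², ΣAX̄ = 474000.00 cm³, ΣAȲ = 1281400.00 cm³.
X̄ = 474000.00/9480.00 = 50.00 cm; Ȳ = 1281400.00/9480.00 = 135.17 cm.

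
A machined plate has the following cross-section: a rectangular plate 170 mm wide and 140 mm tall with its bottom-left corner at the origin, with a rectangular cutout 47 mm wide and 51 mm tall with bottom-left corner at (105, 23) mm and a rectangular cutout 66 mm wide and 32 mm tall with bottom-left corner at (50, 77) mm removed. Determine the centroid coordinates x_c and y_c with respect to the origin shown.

plate: A = 170 × 140 = 23800.00, centroid at (85.00, 70.00).
hole 1: A = −(47 × 51) = -2397.00, centroid at (128.50, 48.50).
hole 2: A = −(66 × 32) = -2112.00, centroid at (83.00, 93.00).
ΣA = 19291.00 mm²
ΣAx_c = (23800.00)(85.00) + (-2397.00)(128.50) + (-2112.00)(83.00) = 1539689.50 mm³
ΣAy_c = (23800.00)(70.00) + (-2397.00)(48.50) + (-2112.00)(93.00) = 1353329.50 mm³
x_c = 1539689.50 / 19291.00 = 79.81 mm
y_c = 1353329.50 / 19291.00 = 70.15 mm

x_c = 79.81 mm, y_c = 70.15 mm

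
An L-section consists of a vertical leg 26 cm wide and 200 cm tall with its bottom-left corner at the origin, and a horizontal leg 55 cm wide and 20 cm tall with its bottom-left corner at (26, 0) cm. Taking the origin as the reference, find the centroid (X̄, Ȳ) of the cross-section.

X̄ = 20.07 cm, Ȳ = 84.29 cm

Part | A | x̄ᵢ | ȳᵢ | A·x̄ᵢ | A·ȳᵢ
vertical leg | 5200.00 | 13.00 | 100.00 | 67600.00 | 520000.00
horizontal leg | 1100.00 | 53.50 | 10.00 | 58850.00 | 11000.00
Σ | 6300.00 |  |  | 126450.00 | 531000.00
X̄ = 126450.00 / 6300.00 = 20.07 cm
Ȳ = 531000.00 / 6300.00 = 84.29 cm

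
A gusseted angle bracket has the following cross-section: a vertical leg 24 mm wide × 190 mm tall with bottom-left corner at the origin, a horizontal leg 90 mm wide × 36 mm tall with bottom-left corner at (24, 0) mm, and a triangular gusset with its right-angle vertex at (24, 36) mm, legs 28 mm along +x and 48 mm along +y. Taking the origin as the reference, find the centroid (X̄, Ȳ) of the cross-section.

X̄ = 35.49 mm, Ȳ = 62.14 mm

Part | A | x̄ᵢ | ȳᵢ | A·x̄ᵢ | A·ȳᵢ
vertical leg | 4560.00 | 12.00 | 95.00 | 54720.00 | 433200.00
horizontal leg | 3240.00 | 69.00 | 18.00 | 223560.00 | 58320.00
gusset | 672.00 | 33.33 | 52.00 | 22400.00 | 34944.00
Σ | 8472.00 |  |  | 300680.00 | 526464.00
X̄ = 300680.00 / 8472.00 = 35.49 mm
Ȳ = 526464.00 / 8472.00 = 62.14 mm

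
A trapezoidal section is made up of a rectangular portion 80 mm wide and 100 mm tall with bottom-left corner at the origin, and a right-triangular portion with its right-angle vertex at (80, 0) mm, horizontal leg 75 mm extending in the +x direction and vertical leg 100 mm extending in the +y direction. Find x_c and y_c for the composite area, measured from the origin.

x_c = 60.74 mm, y_c = 44.68 mm

rectangular portion: A = 80 × 100 = 8000.00, centroid at (40.00, 50.00).
triangular portion: A = ½·75·100 = 3750.00, centroid at (105.00, 33.33).
ΣA = 11750.00 mm², ΣAx_c = 713750.00 mm³, ΣAy_c = 525000.00 mm³.
x_c = 713750.00/11750.00 = 60.74 mm; y_c = 525000.00/11750.00 = 44.68 mm.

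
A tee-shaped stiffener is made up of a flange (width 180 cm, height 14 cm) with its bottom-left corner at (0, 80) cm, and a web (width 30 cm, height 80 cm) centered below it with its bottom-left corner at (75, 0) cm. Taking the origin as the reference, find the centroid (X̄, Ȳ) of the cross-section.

X̄ = 90.00 cm, Ȳ = 64.07 cm

web: A = 30 × 80 = 2400.00, centroid at (90.00, 40.00).
flange: A = 180 × 14 = 2520.00, centroid at (90.00, 87.00).
ΣA = 4920.00 cm², ΣAX̄ = 442800.00 cm³, ΣAȲ = 315240.00 cm³.
X̄ = 442800.00/4920.00 = 90.00 cm; Ȳ = 315240.00/4920.00 = 64.07 cm.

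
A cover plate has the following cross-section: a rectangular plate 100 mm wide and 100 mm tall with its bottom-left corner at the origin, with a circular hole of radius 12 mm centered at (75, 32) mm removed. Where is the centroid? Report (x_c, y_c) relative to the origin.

plate: A = 100 × 100 = 10000.00, centroid at (50.00, 50.00).
hole: A = −π·12² = -452.39, centroid at (75.00, 32.00).
ΣA = 9547.61 mm²
ΣAx_c = (10000.00)(50.00) + (-452.39)(75.00) = 466070.80 mm³
ΣAy_c = (10000.00)(50.00) + (-452.39)(32.00) = 485523.54 mm³
x_c = 466070.80 / 9547.61 = 48.82 mm
y_c = 485523.54 / 9547.61 = 50.85 mm

x_c = 48.82 mm, y_c = 50.85 mm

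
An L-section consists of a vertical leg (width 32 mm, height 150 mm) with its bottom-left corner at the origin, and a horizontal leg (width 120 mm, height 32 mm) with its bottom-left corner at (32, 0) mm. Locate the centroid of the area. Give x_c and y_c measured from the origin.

vertical leg: A = 32 × 150 = 4800.00, centroid at (16.00, 75.00).
horizontal leg: A = 120 × 32 = 3840.00, centroid at (92.00, 16.00).
ΣA = 8640.00 mm², ΣAx_c = 430080.00 mm³, ΣAy_c = 421440.00 mm³.
x_c = 430080.00/8640.00 = 49.78 mm; y_c = 421440.00/8640.00 = 48.78 mm.

x_c = 49.78 mm, y_c = 48.78 mm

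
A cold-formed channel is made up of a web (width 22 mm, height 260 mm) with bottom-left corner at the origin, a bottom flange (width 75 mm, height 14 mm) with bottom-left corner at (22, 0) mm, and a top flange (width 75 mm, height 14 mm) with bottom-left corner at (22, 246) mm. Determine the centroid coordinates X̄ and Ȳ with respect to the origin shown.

web: A = 22 × 260 = 5720.00, centroid at (11.00, 130.00).
bottom flange: A = 75 × 14 = 1050.00, centroid at (59.50, 7.00).
top flange: A = 75 × 14 = 1050.00, centroid at (59.50, 253.00).
ΣA = 7820.00 mm², ΣAX̄ = 187870.00 mm³, ΣAȲ = 1016600.00 mm³.
X̄ = 187870.00/7820.00 = 24.02 mm; Ȳ = 1016600.00/7820.00 = 130.00 mm.

X̄ = 24.02 mm, Ȳ = 130.00 mm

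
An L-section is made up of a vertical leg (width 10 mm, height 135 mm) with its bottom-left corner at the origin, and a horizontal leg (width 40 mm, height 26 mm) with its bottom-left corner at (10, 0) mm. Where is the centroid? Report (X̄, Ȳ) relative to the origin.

X̄ = 15.88 mm, Ȳ = 43.78 mm

vertical leg: A = 10 × 135 = 1350.00, centroid at (5.00, 67.50).
horizontal leg: A = 40 × 26 = 1040.00, centroid at (30.00, 13.00).
ΣA = 2390.00 mm²
ΣAX̄ = (1350.00)(5.00) + (1040.00)(30.00) = 37950.00 mm³
ΣAȲ = (1350.00)(67.50) + (1040.00)(13.00) = 104645.00 mm³
X̄ = 37950.00 / 2390.00 = 15.88 mm
Ȳ = 104645.00 / 2390.00 = 43.78 mm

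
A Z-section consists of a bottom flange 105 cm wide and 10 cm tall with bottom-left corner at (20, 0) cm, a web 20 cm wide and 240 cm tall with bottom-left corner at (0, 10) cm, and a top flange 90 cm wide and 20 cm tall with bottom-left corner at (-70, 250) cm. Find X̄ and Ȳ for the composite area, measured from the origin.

Part | A | x̄ᵢ | ȳᵢ | A·x̄ᵢ | A·ȳᵢ
bottom flange | 1050.00 | 72.50 | 5.00 | 76125.00 | 5250.00
web | 4800.00 | 10.00 | 130.00 | 48000.00 | 624000.00
top flange | 1800.00 | -25.00 | 260.00 | -45000.00 | 468000.00
Σ | 7650.00 |  |  | 79125.00 | 1097250.00
X̄ = 79125.00 / 7650.00 = 10.34 cm
Ȳ = 1097250.00 / 7650.00 = 143.43 cm

X̄ = 10.34 cm, Ȳ = 143.43 cm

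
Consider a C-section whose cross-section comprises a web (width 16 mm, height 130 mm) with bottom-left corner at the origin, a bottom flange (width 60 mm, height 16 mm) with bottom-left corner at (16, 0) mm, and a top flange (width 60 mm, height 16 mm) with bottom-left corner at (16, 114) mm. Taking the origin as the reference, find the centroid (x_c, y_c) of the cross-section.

web: A = 16 × 130 = 2080.00, centroid at (8.00, 65.00).
bottom flange: A = 60 × 16 = 960.00, centroid at (46.00, 8.00).
top flange: A = 60 × 16 = 960.00, centroid at (46.00, 122.00).
ΣA = 4000.00 mm²
ΣAx_c = (2080.00)(8.00) + (960.00)(46.00) + (960.00)(46.00) = 104960.00 mm³
ΣAy_c = (2080.00)(65.00) + (960.00)(8.00) + (960.00)(122.00) = 260000.00 mm³
x_c = 104960.00 / 4000.00 = 26.24 mm
y_c = 260000.00 / 4000.00 = 65.00 mm

x_c = 26.24 mm, y_c = 65.00 mm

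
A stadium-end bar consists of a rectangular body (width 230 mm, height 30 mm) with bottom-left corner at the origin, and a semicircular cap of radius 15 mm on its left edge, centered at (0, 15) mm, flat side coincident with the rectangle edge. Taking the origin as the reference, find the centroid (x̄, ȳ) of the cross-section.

x̄ = 109.09 mm, ȳ = 15.00 mm

Part | A | x̄ᵢ | ȳᵢ | A·x̄ᵢ | A·ȳᵢ
rectangular body | 6900.00 | 115.00 | 15.00 | 793500.00 | 103500.00
semicircular end | 353.43 | -6.37 | 15.00 | -2250.00 | 5301.44
Σ | 7253.43 |  |  | 791250.00 | 108801.44
x̄ = 791250.00 / 7253.43 = 109.09 mm
ȳ = 108801.44 / 7253.43 = 15.00 mm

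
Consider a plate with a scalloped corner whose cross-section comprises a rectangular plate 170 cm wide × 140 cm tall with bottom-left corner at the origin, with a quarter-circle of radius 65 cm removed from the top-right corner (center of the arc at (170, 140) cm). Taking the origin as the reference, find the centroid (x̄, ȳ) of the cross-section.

x̄ = 75.70 cm, ȳ = 63.13 cm

plate: A = 170 × 140 = 23800.00, centroid at (85.00, 70.00).
removed quarter-circle: A = −¼π·65² = -3318.31, centroid at (142.41, 112.41).
ΣA = 20481.69 cm²
ΣAx̄ = (23800.00)(85.00) + (-3318.31)(142.41) = 1550429.44 cm³
ΣAȳ = (23800.00)(70.00) + (-3318.31)(112.41) = 1292978.65 cm³
x̄ = 1550429.44 / 20481.69 = 75.70 cm
ȳ = 1292978.65 / 20481.69 = 63.13 cm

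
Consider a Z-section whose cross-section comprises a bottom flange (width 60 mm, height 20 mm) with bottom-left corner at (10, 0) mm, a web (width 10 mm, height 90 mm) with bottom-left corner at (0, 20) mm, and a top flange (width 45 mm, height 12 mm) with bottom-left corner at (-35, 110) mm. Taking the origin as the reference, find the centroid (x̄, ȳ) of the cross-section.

x̄ = 17.33 mm, ȳ = 50.43 mm

bottom flange: A = 60 × 20 = 1200.00, centroid at (40.00, 10.00).
web: A = 10 × 90 = 900.00, centroid at (5.00, 65.00).
top flange: A = 45 × 12 = 540.00, centroid at (-12.50, 116.00).
ΣA = 2640.00 mm², ΣAx̄ = 45750.00 mm³, ΣAȳ = 133140.00 mm³.
x̄ = 45750.00/2640.00 = 17.33 mm; ȳ = 133140.00/2640.00 = 50.43 mm.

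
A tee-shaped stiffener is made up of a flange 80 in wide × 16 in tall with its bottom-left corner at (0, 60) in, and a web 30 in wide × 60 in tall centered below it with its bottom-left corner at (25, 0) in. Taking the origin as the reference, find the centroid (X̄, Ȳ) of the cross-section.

X̄ = 40.00 in, Ȳ = 45.79 in

Part | A | x̄ᵢ | ȳᵢ | A·x̄ᵢ | A·ȳᵢ
web | 1800.00 | 40.00 | 30.00 | 72000.00 | 54000.00
flange | 1280.00 | 40.00 | 68.00 | 51200.00 | 87040.00
Σ | 3080.00 |  |  | 123200.00 | 141040.00
X̄ = 123200.00 / 3080.00 = 40.00 in
Ȳ = 141040.00 / 3080.00 = 45.79 in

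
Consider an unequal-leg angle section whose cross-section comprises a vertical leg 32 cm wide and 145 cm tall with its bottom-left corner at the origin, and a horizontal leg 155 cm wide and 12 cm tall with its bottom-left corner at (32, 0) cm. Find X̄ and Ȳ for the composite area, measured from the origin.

vertical leg: A = 32 × 145 = 4640.00, centroid at (16.00, 72.50).
horizontal leg: A = 155 × 12 = 1860.00, centroid at (109.50, 6.00).
ΣA = 6500.00 cm²
ΣAX̄ = (4640.00)(16.00) + (1860.00)(109.50) = 277910.00 cm³
ΣAȲ = (4640.00)(72.50) + (1860.00)(6.00) = 347560.00 cm³
X̄ = 277910.00 / 6500.00 = 42.76 cm
Ȳ = 347560.00 / 6500.00 = 53.47 cm

X̄ = 42.76 cm, Ȳ = 53.47 cm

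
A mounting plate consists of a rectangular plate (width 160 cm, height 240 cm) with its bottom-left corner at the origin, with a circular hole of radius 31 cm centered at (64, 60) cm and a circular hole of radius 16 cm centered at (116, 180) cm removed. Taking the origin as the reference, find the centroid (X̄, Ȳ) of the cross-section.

X̄ = 80.56 cm, Ȳ = 123.84 cm

Part | A | x̄ᵢ | ȳᵢ | A·x̄ᵢ | A·ȳᵢ
plate | 38400.00 | 80.00 | 120.00 | 3072000.00 | 4608000.00
hole 1 | -3019.07 | 64.00 | 60.00 | -193220.51 | -181144.23
hole 2 | -804.25 | 116.00 | 180.00 | -93292.74 | -144764.59
Σ | 34576.68 |  |  | 2785486.75 | 4282091.18
X̄ = 2785486.75 / 34576.68 = 80.56 cm
Ȳ = 4282091.18 / 34576.68 = 123.84 cm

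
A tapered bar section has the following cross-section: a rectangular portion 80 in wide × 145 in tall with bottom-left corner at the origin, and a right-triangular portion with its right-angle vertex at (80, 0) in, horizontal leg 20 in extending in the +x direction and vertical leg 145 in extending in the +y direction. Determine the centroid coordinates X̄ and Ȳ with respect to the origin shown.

Part | A | x̄ᵢ | ȳᵢ | A·x̄ᵢ | A·ȳᵢ
rectangular portion | 11600.00 | 40.00 | 72.50 | 464000.00 | 841000.00
triangular portion | 1450.00 | 86.67 | 48.33 | 125666.67 | 70083.33
Σ | 13050.00 |  |  | 589666.67 | 911083.33
X̄ = 589666.67 / 13050.00 = 45.19 in
Ȳ = 911083.33 / 13050.00 = 69.81 in

X̄ = 45.19 in, Ȳ = 69.81 in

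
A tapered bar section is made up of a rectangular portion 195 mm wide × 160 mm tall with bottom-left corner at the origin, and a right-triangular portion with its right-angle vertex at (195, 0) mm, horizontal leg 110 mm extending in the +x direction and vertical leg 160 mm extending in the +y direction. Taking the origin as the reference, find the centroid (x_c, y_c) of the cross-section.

Part | A | x̄ᵢ | ȳᵢ | A·x̄ᵢ | A·ȳᵢ
rectangular portion | 31200.00 | 97.50 | 80.00 | 3042000.00 | 2496000.00
triangular portion | 8800.00 | 231.67 | 53.33 | 2038666.67 | 469333.33
Σ | 40000.00 |  |  | 5080666.67 | 2965333.33
x_c = 5080666.67 / 40000.00 = 127.02 mm
y_c = 2965333.33 / 40000.00 = 74.13 mm

x_c = 127.02 mm, y_c = 74.13 mm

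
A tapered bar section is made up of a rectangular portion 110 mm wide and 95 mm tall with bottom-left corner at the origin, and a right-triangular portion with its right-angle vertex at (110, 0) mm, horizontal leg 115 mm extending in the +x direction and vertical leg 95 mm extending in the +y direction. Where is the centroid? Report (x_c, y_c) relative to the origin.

Part | A | x̄ᵢ | ȳᵢ | A·x̄ᵢ | A·ȳᵢ
rectangular portion | 10450.00 | 55.00 | 47.50 | 574750.00 | 496375.00
triangular portion | 5462.50 | 148.33 | 31.67 | 810270.83 | 172979.17
Σ | 15912.50 |  |  | 1385020.83 | 669354.17
x_c = 1385020.83 / 15912.50 = 87.04 mm
y_c = 669354.17 / 15912.50 = 42.06 mm

x_c = 87.04 mm, y_c = 42.06 mm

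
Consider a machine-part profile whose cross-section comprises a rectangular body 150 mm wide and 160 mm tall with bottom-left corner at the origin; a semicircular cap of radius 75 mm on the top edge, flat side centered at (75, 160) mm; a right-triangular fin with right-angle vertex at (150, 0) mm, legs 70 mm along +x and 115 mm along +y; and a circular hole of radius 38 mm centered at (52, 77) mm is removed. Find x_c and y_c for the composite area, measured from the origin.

rectangular body: A = 150 × 160 = 24000.00, centroid at (75.00, 80.00).
semicircular top: A = ½π·75² = 8835.73, centroid at (75.00, 191.83).
triangular fin: A = ½·70·115 = 4025.00, centroid at (173.33, 38.33).
hole: A = −π·38² = -4536.46, centroid at (52.00, 77.00).
ΣA = 32324.27 mm²
ΣAx_c = (24000.00)(75.00) + (8835.73)(75.00) + (4025.00)(173.33) + (-4536.46)(52.00) = 2924450.46 mm³
ΣAy_c = (24000.00)(80.00) + (8835.73)(191.83) + (4025.00)(38.33) + (-4536.46)(77.00) = 3419950.96 mm³
x_c = 2924450.46 / 32324.27 = 90.47 mm
y_c = 3419950.96 / 32324.27 = 105.80 mm

x_c = 90.47 mm, y_c = 105.80 mm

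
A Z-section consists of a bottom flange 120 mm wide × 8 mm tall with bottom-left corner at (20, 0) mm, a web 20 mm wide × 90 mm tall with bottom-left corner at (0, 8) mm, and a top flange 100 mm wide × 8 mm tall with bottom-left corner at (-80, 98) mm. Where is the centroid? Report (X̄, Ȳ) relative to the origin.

Part | A | x̄ᵢ | ȳᵢ | A·x̄ᵢ | A·ȳᵢ
bottom flange | 960.00 | 80.00 | 4.00 | 76800.00 | 3840.00
web | 1800.00 | 10.00 | 53.00 | 18000.00 | 95400.00
top flange | 800.00 | -30.00 | 102.00 | -24000.00 | 81600.00
Σ | 3560.00 |  |  | 70800.00 | 180840.00
X̄ = 70800.00 / 3560.00 = 19.89 mm
Ȳ = 180840.00 / 3560.00 = 50.80 mm

X̄ = 19.89 mm, Ȳ = 50.80 mm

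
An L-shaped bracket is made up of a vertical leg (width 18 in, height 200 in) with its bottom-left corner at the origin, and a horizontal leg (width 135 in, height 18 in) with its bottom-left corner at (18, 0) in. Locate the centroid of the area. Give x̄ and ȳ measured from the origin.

vertical leg: A = 18 × 200 = 3600.00, centroid at (9.00, 100.00).
horizontal leg: A = 135 × 18 = 2430.00, centroid at (85.50, 9.00).
ΣA = 6030.00 in²
ΣAx̄ = (3600.00)(9.00) + (2430.00)(85.50) = 240165.00 in³
ΣAȳ = (3600.00)(100.00) + (2430.00)(9.00) = 381870.00 in³
x̄ = 240165.00 / 6030.00 = 39.83 in
ȳ = 381870.00 / 6030.00 = 63.33 in

x̄ = 39.83 in, ȳ = 63.33 in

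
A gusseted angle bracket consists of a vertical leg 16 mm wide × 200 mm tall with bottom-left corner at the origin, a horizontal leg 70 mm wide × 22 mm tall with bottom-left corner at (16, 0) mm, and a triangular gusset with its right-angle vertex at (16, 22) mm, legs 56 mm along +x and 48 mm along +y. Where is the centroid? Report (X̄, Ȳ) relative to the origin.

vertical leg: A = 16 × 200 = 3200.00, centroid at (8.00, 100.00).
horizontal leg: A = 70 × 22 = 1540.00, centroid at (51.00, 11.00).
gusset: A = ½·56·48 = 1344.00, centroid at (34.67, 38.00).
ΣA = 6084.00 mm²
ΣAX̄ = (3200.00)(8.00) + (1540.00)(51.00) + (1344.00)(34.67) = 150732.00 mm³
ΣAȲ = (3200.00)(100.00) + (1540.00)(11.00) + (1344.00)(38.00) = 388012.00 mm³
X̄ = 150732.00 / 6084.00 = 24.78 mm
Ȳ = 388012.00 / 6084.00 = 63.78 mm

X̄ = 24.78 mm, Ȳ = 63.78 mm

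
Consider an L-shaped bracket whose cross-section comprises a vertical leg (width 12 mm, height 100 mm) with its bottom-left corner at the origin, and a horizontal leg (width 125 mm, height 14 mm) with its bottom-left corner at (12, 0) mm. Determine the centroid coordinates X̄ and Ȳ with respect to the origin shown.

vertical leg: A = 12 × 100 = 1200.00, centroid at (6.00, 50.00).
horizontal leg: A = 125 × 14 = 1750.00, centroid at (74.50, 7.00).
ΣA = 2950.00 mm², ΣAX̄ = 137575.00 mm³, ΣAȲ = 72250.00 mm³.
X̄ = 137575.00/2950.00 = 46.64 mm; Ȳ = 72250.00/2950.00 = 24.49 mm.

X̄ = 46.64 mm, Ȳ = 24.49 mm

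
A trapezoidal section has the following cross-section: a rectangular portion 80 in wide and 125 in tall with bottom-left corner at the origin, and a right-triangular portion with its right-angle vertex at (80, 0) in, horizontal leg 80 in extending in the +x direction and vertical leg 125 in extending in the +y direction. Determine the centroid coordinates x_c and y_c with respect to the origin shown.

x_c = 62.22 in, y_c = 55.56 in

rectangular portion: A = 80 × 125 = 10000.00, centroid at (40.00, 62.50).
triangular portion: A = ½·80·125 = 5000.00, centroid at (106.67, 41.67).
ΣA = 15000.00 in²
ΣAx_c = (10000.00)(40.00) + (5000.00)(106.67) = 933333.33 in³
ΣAy_c = (10000.00)(62.50) + (5000.00)(41.67) = 833333.33 in³
x_c = 933333.33 / 15000.00 = 62.22 in
y_c = 833333.33 / 15000.00 = 55.56 in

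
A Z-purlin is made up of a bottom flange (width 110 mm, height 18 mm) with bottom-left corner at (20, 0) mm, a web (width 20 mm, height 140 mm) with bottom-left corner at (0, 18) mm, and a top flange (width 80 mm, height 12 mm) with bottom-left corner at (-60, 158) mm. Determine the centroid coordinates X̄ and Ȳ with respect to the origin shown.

X̄ = 27.40 mm, Ȳ = 73.46 mm

Part | A | x̄ᵢ | ȳᵢ | A·x̄ᵢ | A·ȳᵢ
bottom flange | 1980.00 | 75.00 | 9.00 | 148500.00 | 17820.00
web | 2800.00 | 10.00 | 88.00 | 28000.00 | 246400.00
top flange | 960.00 | -20.00 | 164.00 | -19200.00 | 157440.00
Σ | 5740.00 |  |  | 157300.00 | 421660.00
X̄ = 157300.00 / 5740.00 = 27.40 mm
Ȳ = 421660.00 / 5740.00 = 73.46 mm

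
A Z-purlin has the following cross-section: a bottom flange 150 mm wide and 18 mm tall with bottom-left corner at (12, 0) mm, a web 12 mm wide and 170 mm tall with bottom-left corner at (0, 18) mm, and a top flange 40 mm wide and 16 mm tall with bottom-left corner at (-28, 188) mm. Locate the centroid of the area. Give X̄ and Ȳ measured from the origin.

X̄ = 44.99 mm, Ȳ = 66.89 mm

bottom flange: A = 150 × 18 = 2700.00, centroid at (87.00, 9.00).
web: A = 12 × 170 = 2040.00, centroid at (6.00, 103.00).
top flange: A = 40 × 16 = 640.00, centroid at (-8.00, 196.00).
ΣA = 5380.00 mm², ΣAX̄ = 242020.00 mm³, ΣAȲ = 359860.00 mm³.
X̄ = 242020.00/5380.00 = 44.99 mm; Ȳ = 359860.00/5380.00 = 66.89 mm.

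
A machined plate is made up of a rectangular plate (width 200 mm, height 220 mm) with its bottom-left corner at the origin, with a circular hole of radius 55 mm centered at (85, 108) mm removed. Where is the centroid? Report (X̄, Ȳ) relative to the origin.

X̄ = 104.13 mm, Ȳ = 110.55 mm

plate: A = 200 × 220 = 44000.00, centroid at (100.00, 110.00).
hole: A = −π·55² = -9503.32, centroid at (85.00, 108.00).
ΣA = 34496.68 mm²
ΣAX̄ = (44000.00)(100.00) + (-9503.32)(85.00) = 3592217.99 mm³
ΣAȲ = (44000.00)(110.00) + (-9503.32)(108.00) = 3813641.68 mm³
X̄ = 3592217.99 / 34496.68 = 104.13 mm
Ȳ = 3813641.68 / 34496.68 = 110.55 mm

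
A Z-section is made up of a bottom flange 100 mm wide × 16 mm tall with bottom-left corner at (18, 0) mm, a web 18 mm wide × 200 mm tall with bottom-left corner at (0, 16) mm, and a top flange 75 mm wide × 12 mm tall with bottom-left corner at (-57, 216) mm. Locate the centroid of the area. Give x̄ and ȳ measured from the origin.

x̄ = 20.27 mm, ȳ = 103.31 mm

Part | A | x̄ᵢ | ȳᵢ | A·x̄ᵢ | A·ȳᵢ
bottom flange | 1600.00 | 68.00 | 8.00 | 108800.00 | 12800.00
web | 3600.00 | 9.00 | 116.00 | 32400.00 | 417600.00
top flange | 900.00 | -19.50 | 222.00 | -17550.00 | 199800.00
Σ | 6100.00 |  |  | 123650.00 | 630200.00
x̄ = 123650.00 / 6100.00 = 20.27 mm
ȳ = 630200.00 / 6100.00 = 103.31 mm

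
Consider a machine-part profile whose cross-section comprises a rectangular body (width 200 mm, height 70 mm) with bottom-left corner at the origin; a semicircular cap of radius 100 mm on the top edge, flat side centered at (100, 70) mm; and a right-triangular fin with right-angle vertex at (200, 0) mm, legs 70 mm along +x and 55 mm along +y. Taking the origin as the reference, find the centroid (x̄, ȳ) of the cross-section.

x̄ = 107.51 mm, ȳ = 72.44 mm

rectangular body: A = 200 × 70 = 14000.00, centroid at (100.00, 35.00).
semicircular top: A = ½π·100² = 15707.96, centroid at (100.00, 112.44).
triangular fin: A = ½·70·55 = 1925.00, centroid at (223.33, 18.33).
ΣA = 31632.96 mm², ΣAx̄ = 3400712.99 mm³, ΣAȳ = 2291515.76 mm³.
x̄ = 3400712.99/31632.96 = 107.51 mm; ȳ = 2291515.76/31632.96 = 72.44 mm.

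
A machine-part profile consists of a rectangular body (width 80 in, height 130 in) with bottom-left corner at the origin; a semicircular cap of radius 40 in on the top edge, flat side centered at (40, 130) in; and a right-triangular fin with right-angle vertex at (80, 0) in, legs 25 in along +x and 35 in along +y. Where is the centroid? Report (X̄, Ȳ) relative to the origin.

rectangular body: A = 80 × 130 = 10400.00, centroid at (40.00, 65.00).
semicircular top: A = ½π·40² = 2513.27, centroid at (40.00, 146.98).
triangular fin: A = ½·25·35 = 437.50, centroid at (88.33, 11.67).
ΣA = 13350.77 in², ΣAX̄ = 555176.80 in³, ΣAȲ = 1050496.47 in³.
X̄ = 555176.80/13350.77 = 41.58 in; Ȳ = 1050496.47/13350.77 = 78.68 in.

X̄ = 41.58 in, Ȳ = 78.68 in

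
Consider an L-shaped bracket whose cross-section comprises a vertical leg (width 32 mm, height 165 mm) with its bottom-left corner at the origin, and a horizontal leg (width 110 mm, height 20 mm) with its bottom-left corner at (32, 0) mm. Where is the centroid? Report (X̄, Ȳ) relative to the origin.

X̄ = 36.88 mm, Ȳ = 61.18 mm

vertical leg: A = 32 × 165 = 5280.00, centroid at (16.00, 82.50).
horizontal leg: A = 110 × 20 = 2200.00, centroid at (87.00, 10.00).
ΣA = 7480.00 mm²
ΣAX̄ = (5280.00)(16.00) + (2200.00)(87.00) = 275880.00 mm³
ΣAȲ = (5280.00)(82.50) + (2200.00)(10.00) = 457600.00 mm³
X̄ = 275880.00 / 7480.00 = 36.88 mm
Ȳ = 457600.00 / 7480.00 = 61.18 mm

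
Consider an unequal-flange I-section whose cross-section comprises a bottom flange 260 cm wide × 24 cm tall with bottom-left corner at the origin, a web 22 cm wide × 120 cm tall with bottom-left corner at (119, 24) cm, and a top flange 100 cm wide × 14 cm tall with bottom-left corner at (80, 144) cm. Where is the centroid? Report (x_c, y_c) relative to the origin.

x_c = 130.00 cm, y_c = 49.42 cm

Part | A | x̄ᵢ | ȳᵢ | A·x̄ᵢ | A·ȳᵢ
bottom flange | 6240.00 | 130.00 | 12.00 | 811200.00 | 74880.00
web | 2640.00 | 130.00 | 84.00 | 343200.00 | 221760.00
top flange | 1400.00 | 130.00 | 151.00 | 182000.00 | 211400.00
Σ | 10280.00 |  |  | 1336400.00 | 508040.00
x_c = 1336400.00 / 10280.00 = 130.00 cm
y_c = 508040.00 / 10280.00 = 49.42 cm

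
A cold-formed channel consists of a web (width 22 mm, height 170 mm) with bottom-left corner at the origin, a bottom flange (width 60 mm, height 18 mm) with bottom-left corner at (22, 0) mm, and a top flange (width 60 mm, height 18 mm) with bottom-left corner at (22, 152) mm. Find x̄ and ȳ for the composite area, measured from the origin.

x̄ = 26.01 mm, ȳ = 85.00 mm

Part | A | x̄ᵢ | ȳᵢ | A·x̄ᵢ | A·ȳᵢ
web | 3740.00 | 11.00 | 85.00 | 41140.00 | 317900.00
bottom flange | 1080.00 | 52.00 | 9.00 | 56160.00 | 9720.00
top flange | 1080.00 | 52.00 | 161.00 | 56160.00 | 173880.00
Σ | 5900.00 |  |  | 153460.00 | 501500.00
x̄ = 153460.00 / 5900.00 = 26.01 mm
ȳ = 501500.00 / 5900.00 = 85.00 mm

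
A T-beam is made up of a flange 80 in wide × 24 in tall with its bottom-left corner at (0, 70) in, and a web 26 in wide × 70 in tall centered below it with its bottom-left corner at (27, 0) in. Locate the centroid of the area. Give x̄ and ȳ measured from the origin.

web: A = 26 × 70 = 1820.00, centroid at (40.00, 35.00).
flange: A = 80 × 24 = 1920.00, centroid at (40.00, 82.00).
ΣA = 3740.00 in², ΣAx̄ = 149600.00 in³, ΣAȳ = 221140.00 in³.
x̄ = 149600.00/3740.00 = 40.00 in; ȳ = 221140.00/3740.00 = 59.13 in.

x̄ = 40.00 in, ȳ = 59.13 in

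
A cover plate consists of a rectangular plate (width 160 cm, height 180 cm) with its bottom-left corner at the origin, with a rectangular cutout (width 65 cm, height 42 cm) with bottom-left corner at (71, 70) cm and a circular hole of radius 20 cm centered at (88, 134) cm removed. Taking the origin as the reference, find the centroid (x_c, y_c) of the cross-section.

plate: A = 160 × 180 = 28800.00, centroid at (80.00, 90.00).
hole 1: A = −(65 × 42) = -2730.00, centroid at (103.50, 91.00).
hole 2: A = −π·20² = -1256.64, centroid at (88.00, 134.00).
ΣA = 24813.36 cm²
ΣAx_c = (28800.00)(80.00) + (-2730.00)(103.50) + (-1256.64)(88.00) = 1910860.94 cm³
ΣAy_c = (28800.00)(90.00) + (-2730.00)(91.00) + (-1256.64)(134.00) = 2175180.63 cm³
x_c = 1910860.94 / 24813.36 = 77.01 cm
y_c = 2175180.63 / 24813.36 = 87.66 cm

x_c = 77.01 cm, y_c = 87.66 cm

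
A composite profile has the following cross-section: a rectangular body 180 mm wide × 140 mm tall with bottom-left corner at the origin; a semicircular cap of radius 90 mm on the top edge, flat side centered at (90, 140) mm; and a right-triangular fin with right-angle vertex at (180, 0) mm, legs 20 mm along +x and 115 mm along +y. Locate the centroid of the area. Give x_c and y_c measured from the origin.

Part | A | x̄ᵢ | ȳᵢ | A·x̄ᵢ | A·ȳᵢ
rectangular body | 25200.00 | 90.00 | 70.00 | 2268000.00 | 1764000.00
semicircular top | 12723.45 | 90.00 | 178.20 | 1145110.52 | 2267283.03
triangular fin | 1150.00 | 186.67 | 38.33 | 214666.67 | 44083.33
Σ | 39073.45 |  |  | 3627777.19 | 4075366.37
x_c = 3627777.19 / 39073.45 = 92.85 mm
y_c = 4075366.37 / 39073.45 = 104.30 mm

x_c = 92.85 mm, y_c = 104.30 mm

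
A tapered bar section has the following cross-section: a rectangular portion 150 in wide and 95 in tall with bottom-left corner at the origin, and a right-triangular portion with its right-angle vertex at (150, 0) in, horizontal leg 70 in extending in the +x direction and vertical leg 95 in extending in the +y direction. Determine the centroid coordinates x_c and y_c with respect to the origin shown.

rectangular portion: A = 150 × 95 = 14250.00, centroid at (75.00, 47.50).
triangular portion: A = ½·70·95 = 3325.00, centroid at (173.33, 31.67).
ΣA = 17575.00 in²
ΣAx_c = (14250.00)(75.00) + (3325.00)(173.33) = 1645083.33 in³
ΣAy_c = (14250.00)(47.50) + (3325.00)(31.67) = 782166.67 in³
x_c = 1645083.33 / 17575.00 = 93.60 in
y_c = 782166.67 / 17575.00 = 44.50 in

x_c = 93.60 in, y_c = 44.50 in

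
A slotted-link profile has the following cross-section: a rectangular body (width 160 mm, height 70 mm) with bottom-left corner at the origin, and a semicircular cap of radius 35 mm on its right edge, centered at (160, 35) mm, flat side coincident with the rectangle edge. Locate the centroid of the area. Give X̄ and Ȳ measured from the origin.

X̄ = 93.91 mm, Ȳ = 35.00 mm

rectangular body: A = 160 × 70 = 11200.00, centroid at (80.00, 35.00).
semicircular end: A = ½π·35² = 1924.23, centroid at (174.85, 35.00).
ΣA = 13124.23 mm², ΣAX̄ = 1232459.41 mm³, ΣAȲ = 459347.89 mm³.
X̄ = 1232459.41/13124.23 = 93.91 mm; Ȳ = 459347.89/13124.23 = 35.00 mm.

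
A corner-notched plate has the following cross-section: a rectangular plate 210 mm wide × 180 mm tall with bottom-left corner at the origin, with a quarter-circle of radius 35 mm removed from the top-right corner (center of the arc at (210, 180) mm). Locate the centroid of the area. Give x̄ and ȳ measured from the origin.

x̄ = 102.65 mm, ȳ = 88.04 mm

Part | A | x̄ᵢ | ȳᵢ | A·x̄ᵢ | A·ȳᵢ
plate | 37800.00 | 105.00 | 90.00 | 3969000.00 | 3402000.00
removed quarter-circle | -962.11 | 195.15 | 165.15 | -187752.01 | -158888.63
Σ | 36837.89 |  |  | 3781247.99 | 3243111.37
x̄ = 3781247.99 / 36837.89 = 102.65 mm
ȳ = 3243111.37 / 36837.89 = 88.04 mm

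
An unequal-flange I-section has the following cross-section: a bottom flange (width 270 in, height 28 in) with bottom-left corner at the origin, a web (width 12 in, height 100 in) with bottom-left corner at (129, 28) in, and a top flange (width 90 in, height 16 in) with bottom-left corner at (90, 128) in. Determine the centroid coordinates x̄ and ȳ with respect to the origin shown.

Part | A | x̄ᵢ | ȳᵢ | A·x̄ᵢ | A·ȳᵢ
bottom flange | 7560.00 | 135.00 | 14.00 | 1020600.00 | 105840.00
web | 1200.00 | 135.00 | 78.00 | 162000.00 | 93600.00
top flange | 1440.00 | 135.00 | 136.00 | 194400.00 | 195840.00
Σ | 10200.00 |  |  | 1377000.00 | 395280.00
x̄ = 1377000.00 / 10200.00 = 135.00 in
ȳ = 395280.00 / 10200.00 = 38.75 in

x̄ = 135.00 in, ȳ = 38.75 in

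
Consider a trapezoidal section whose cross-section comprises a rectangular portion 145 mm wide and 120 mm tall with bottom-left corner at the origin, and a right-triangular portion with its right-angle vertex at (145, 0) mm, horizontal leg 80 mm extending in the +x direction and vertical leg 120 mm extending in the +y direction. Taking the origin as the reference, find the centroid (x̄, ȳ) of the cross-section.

x̄ = 93.94 mm, ȳ = 55.68 mm

rectangular portion: A = 145 × 120 = 17400.00, centroid at (72.50, 60.00).
triangular portion: A = ½·80·120 = 4800.00, centroid at (171.67, 40.00).
ΣA = 22200.00 mm², ΣAx̄ = 2085500.00 mm³, ΣAȳ = 1236000.00 mm³.
x̄ = 2085500.00/22200.00 = 93.94 mm; ȳ = 1236000.00/22200.00 = 55.68 mm.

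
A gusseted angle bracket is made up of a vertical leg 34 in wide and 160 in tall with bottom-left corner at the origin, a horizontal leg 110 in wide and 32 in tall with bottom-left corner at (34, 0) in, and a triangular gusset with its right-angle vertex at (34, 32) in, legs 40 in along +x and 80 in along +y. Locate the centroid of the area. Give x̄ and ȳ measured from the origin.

x̄ = 45.60 in, ȳ = 55.43 in

vertical leg: A = 34 × 160 = 5440.00, centroid at (17.00, 80.00).
horizontal leg: A = 110 × 32 = 3520.00, centroid at (89.00, 16.00).
gusset: A = ½·40·80 = 1600.00, centroid at (47.33, 58.67).
ΣA = 10560.00 in², ΣAx̄ = 481493.33 in³, ΣAȳ = 585386.67 in³.
x̄ = 481493.33/10560.00 = 45.60 in; ȳ = 585386.67/10560.00 = 55.43 in.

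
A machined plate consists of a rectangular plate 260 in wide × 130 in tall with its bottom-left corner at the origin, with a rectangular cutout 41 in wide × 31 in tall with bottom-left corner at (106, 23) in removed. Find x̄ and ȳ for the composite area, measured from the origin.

Part | A | x̄ᵢ | ȳᵢ | A·x̄ᵢ | A·ȳᵢ
plate | 33800.00 | 130.00 | 65.00 | 4394000.00 | 2197000.00
hole | -1271.00 | 126.50 | 38.50 | -160781.50 | -48933.50
Σ | 32529.00 |  |  | 4233218.50 | 2148066.50
x̄ = 4233218.50 / 32529.00 = 130.14 in
ȳ = 2148066.50 / 32529.00 = 66.04 in

x̄ = 130.14 in, ȳ = 66.04 in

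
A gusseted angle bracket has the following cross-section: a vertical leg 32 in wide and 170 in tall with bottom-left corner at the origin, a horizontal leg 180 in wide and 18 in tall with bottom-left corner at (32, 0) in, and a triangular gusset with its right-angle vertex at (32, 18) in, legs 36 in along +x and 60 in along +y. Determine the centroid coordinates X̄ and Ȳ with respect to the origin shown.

X̄ = 54.29 in, Ȳ = 54.57 in

Part | A | x̄ᵢ | ȳᵢ | A·x̄ᵢ | A·ȳᵢ
vertical leg | 5440.00 | 16.00 | 85.00 | 87040.00 | 462400.00
horizontal leg | 3240.00 | 122.00 | 9.00 | 395280.00 | 29160.00
gusset | 1080.00 | 44.00 | 38.00 | 47520.00 | 41040.00
Σ | 9760.00 |  |  | 529840.00 | 532600.00
X̄ = 529840.00 / 9760.00 = 54.29 in
Ȳ = 532600.00 / 9760.00 = 54.57 in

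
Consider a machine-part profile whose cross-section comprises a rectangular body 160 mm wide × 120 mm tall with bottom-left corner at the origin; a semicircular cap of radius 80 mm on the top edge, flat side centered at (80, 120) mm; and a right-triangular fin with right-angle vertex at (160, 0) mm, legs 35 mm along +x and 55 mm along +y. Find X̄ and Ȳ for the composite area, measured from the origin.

X̄ = 82.92 mm, Ȳ = 89.93 mm

rectangular body: A = 160 × 120 = 19200.00, centroid at (80.00, 60.00).
semicircular top: A = ½π·80² = 10053.10, centroid at (80.00, 153.95).
triangular fin: A = ½·35·55 = 962.50, centroid at (171.67, 18.33).
ΣA = 30215.60 mm²
ΣAX̄ = (19200.00)(80.00) + (10053.10)(80.00) + (962.50)(171.67) = 2505476.89 mm³
ΣAȲ = (19200.00)(60.00) + (10053.10)(153.95) + (962.50)(18.33) = 2717350.75 mm³
X̄ = 2505476.89 / 30215.60 = 82.92 mm
Ȳ = 2717350.75 / 30215.60 = 89.93 mm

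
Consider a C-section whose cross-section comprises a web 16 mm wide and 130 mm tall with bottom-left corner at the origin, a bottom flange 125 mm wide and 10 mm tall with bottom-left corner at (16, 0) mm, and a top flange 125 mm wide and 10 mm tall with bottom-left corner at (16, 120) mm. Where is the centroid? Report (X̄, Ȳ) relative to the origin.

Part | A | x̄ᵢ | ȳᵢ | A·x̄ᵢ | A·ȳᵢ
web | 2080.00 | 8.00 | 65.00 | 16640.00 | 135200.00
bottom flange | 1250.00 | 78.50 | 5.00 | 98125.00 | 6250.00
top flange | 1250.00 | 78.50 | 125.00 | 98125.00 | 156250.00
Σ | 4580.00 |  |  | 212890.00 | 297700.00
X̄ = 212890.00 / 4580.00 = 46.48 mm
Ȳ = 297700.00 / 4580.00 = 65.00 mm

X̄ = 46.48 mm, Ȳ = 65.00 mm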